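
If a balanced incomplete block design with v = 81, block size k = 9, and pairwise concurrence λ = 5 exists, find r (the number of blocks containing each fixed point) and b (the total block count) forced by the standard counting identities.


Any 2-(v, k, λ) BIBD satisfies two necessary conditions:
  (i)  Each point sits in r blocks, and counting incidences through any fixed point gives r(k − 1) = λ(v − 1), so r = λ(v − 1)/(k − 1).
  (ii) Total incidences bk = vr, so b = vr/k.
Step 1: r = λ(v − 1)/(k − 1) = 5·(81 − 1)/(9 − 1) = 5·80/8 = 400/8 = 50.
Step 2: b = vr/k = 81·50/9 = 4050/9 = 450.
Check integrality: r = 50 ∈ Z ✓, b = 450 ∈ Z ✓.
(These identities are necessary conditions: they determine r and b for any design with these parameters, but do not by themselves prove that one exists.)

r = 50, b = 450.


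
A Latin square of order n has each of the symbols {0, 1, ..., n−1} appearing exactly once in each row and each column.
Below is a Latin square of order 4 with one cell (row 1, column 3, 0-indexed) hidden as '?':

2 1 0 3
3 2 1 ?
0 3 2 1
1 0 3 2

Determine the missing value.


Row 1 contains symbols [1, 2, 3] — missing [0].
Column 3 contains symbols [1, 2, 3] — missing [0].
The missing symbol must appear in both missing sets; intersection = [0].
Therefore the hidden value is 0.

Missing value = 0.


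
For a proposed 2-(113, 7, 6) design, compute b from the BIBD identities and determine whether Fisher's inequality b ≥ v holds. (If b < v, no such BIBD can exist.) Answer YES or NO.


r = λ(v − 1)/(k − 1) = 6·112/6 = 112.
b = vr/k = 113·112/7 = 1808.
Fisher's inequality: b ≥ v ⇔ 1808 ≥ 113? YES.

YES


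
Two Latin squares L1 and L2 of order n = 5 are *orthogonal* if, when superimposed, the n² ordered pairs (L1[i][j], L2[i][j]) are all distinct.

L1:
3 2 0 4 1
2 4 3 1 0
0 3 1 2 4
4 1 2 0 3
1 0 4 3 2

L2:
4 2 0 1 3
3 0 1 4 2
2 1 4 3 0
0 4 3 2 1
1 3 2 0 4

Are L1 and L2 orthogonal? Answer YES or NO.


Form the n² = 25 superimposed pairs (L1[i][j], L2[i][j]), row by row (rows and columns indexed from 0):
row 0: (3,4) (2,2) (0,0) (4,1) (1,3)
row 1: (2,3) (4,0) (3,1) (1,4) (0,2)
row 2: (0,2) (3,1) (1,4) (2,3) (4,0)
row 3: (4,0) (1,4) (2,3) (0,2) (3,1)
row 4: (1,1) (0,3) (4,2) (3,0) (2,4)
Orthogonality requires all 25 pairs distinct.
But the pair (0,2) repeats: cell (1,4) has L1 = 0, L2 = 2, and cell (2,0) has L1 = 0, L2 = 2.
A repeated pair means some other pair never occurs (only 15 distinct pairs out of 25), so the squares are not orthogonal.
Conclusion: NO.

NO


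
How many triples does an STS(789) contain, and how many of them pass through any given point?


An STS(v) is a 2-(v, 3, 1) BIBD: block size k = 3, λ = 1.
Replication: r(k − 1) = λ(v − 1) ⇒ r·2 = 789 − 1 = 788 ⇒ r = 394.
Block count: b = v(v − 1)/6 = 789·788/6 = 621732/6 = 103622.
(Check via bk = vr: 103622·3 = 310866 = 789·394 = 310866 ✓.)

r = 394, b = 103622.


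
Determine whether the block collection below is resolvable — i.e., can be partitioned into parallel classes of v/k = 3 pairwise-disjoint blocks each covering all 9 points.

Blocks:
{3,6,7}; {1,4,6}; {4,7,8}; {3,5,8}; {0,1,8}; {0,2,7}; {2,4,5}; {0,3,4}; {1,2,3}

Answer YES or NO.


v = 9, block size k = 3, number of blocks = 9.
For resolvability, blocks must partition into parallel classes of size v/k = 3.
Total blocks must therefore be a multiple of 3: 9 = 3·3 + 0 ⇒ divisible ✓.
Consider block {4,7,8}. The only other block(s) in the collection disjoint from it are {1,2,3} — just 1 block(s). Any parallel class containing {4,7,8} would need 2 other blocks each disjoint from it, so no parallel class of size 3 can contain {4,7,8}.
Since every block must belong to some parallel class in a resolution, the collection cannot be partitioned into parallel classes.
Resolvable? NO.

NO


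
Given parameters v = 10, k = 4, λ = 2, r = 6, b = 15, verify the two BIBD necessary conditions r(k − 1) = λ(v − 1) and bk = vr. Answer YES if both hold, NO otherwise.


Condition (i): r(k − 1) = 6·3 = 18; λ(v − 1) = 2·9 = 18. Match? YES.
Condition (ii): bk = 15·4 = 60; vr = 10·6 = 60. Match? YES.
Both conditions hold? YES.

YES


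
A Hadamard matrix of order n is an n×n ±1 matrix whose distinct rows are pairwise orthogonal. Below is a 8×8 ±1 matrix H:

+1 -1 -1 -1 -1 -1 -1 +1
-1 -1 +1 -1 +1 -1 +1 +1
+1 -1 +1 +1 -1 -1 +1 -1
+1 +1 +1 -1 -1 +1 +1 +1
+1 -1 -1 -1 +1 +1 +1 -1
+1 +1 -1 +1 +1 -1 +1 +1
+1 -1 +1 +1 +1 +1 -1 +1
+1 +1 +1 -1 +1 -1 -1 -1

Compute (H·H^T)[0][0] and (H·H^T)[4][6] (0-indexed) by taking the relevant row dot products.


Row 0 of H: [1, -1, -1, -1, -1, -1, -1, 1].
Row 4 of H: [1, -1, -1, -1, 1, 1, 1, -1].
Row 6 of H: [1, -1, 1, 1, 1, 1, -1, 1].
(H·H^T)[0][0] = Σ_j H[0][j]·H[0][j] = (1)² + (-1)² + (-1)² + (-1)² + (-1)² + (-1)² + (-1)² + (1)² = 1 + 1 + 1 + 1 + 1 + 1 + 1 + 1 = 8.
(H·H^T)[4][6] = Σ_j H[4][j]·H[6][j] = (1)·(1) + (-1)·(-1) + (-1)·(1) + (-1)·(1) + (1)·(1) + (1)·(1) + (1)·(-1) + (-1)·(1) = 1 + 1 + -1 + -1 + 1 + 1 + -1 + -1 = 0.
So rows 4 and 6 are orthogonal; the diagonal entry equals n = 8.

(0,0) entry = 8; (4,6) entry = 0.


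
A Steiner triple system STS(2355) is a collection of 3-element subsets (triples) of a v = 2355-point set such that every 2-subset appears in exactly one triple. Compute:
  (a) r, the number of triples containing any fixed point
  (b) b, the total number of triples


An STS(v) is a 2-(v, 3, 1) BIBD: block size k = 3, λ = 1.
Replication: r(k − 1) = λ(v − 1) ⇒ r·2 = 2355 − 1 = 2354 ⇒ r = 1177.
Block count: bk = vr ⇒ b·3 = 2355·1177 = 2771835 ⇒ b = 923945.
(Check via b = v(v − 1)/6 = 2355·2354/6 = 5543670/6 = 923945.)

r = 1177, b = 923945.


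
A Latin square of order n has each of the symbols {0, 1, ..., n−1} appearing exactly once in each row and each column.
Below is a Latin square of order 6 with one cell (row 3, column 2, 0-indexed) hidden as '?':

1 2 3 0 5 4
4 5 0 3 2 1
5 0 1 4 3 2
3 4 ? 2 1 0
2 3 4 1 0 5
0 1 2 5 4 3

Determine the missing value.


Row 3 contains symbols [0, 1, 2, 3, 4] — missing [5].
Column 2 contains symbols [0, 1, 2, 3, 4] — missing [5].
The missing symbol must appear in both missing sets; intersection = [5].
Therefore the hidden value is 5.

Missing value = 5.


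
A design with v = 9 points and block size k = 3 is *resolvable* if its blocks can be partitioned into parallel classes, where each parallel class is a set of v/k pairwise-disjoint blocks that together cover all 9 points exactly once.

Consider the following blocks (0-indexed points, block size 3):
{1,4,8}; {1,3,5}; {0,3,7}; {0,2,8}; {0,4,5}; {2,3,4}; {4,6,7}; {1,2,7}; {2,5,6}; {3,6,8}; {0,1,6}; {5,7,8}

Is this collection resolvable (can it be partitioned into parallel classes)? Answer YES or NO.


v = 9, block size k = 3, number of blocks = 12.
For resolvability, blocks must partition into parallel classes of size v/k = 3.
Total blocks must therefore be a multiple of 3: 12 = 3·4 + 0 ⇒ divisible ✓.
Greedy packing gives 4 candidate class(es). Each should be a full parallel class (size 3, covers all 9 points).
  Class 1 (3 blocks): {1,4,8}; {0,3,7}; {2,5,6}. Points covered: [0, 1, 2, 3, 4, 5, 6, 7, 8].
  Class 2 (3 blocks): {1,3,5}; {0,2,8}; {4,6,7}. Points covered: [0, 1, 2, 3, 4, 5, 6, 7, 8].
  Class 3 (3 blocks): {0,4,5}; {1,2,7}; {3,6,8}. Points covered: [0, 1, 2, 3, 4, 5, 6, 7, 8].
  Class 4 (3 blocks): {2,3,4}; {0,1,6}; {5,7,8}. Points covered: [0, 1, 2, 3, 4, 5, 6, 7, 8].
All classes full (size 3)? YES. All classes cover every point? YES.
Resolvable? YES.

YES


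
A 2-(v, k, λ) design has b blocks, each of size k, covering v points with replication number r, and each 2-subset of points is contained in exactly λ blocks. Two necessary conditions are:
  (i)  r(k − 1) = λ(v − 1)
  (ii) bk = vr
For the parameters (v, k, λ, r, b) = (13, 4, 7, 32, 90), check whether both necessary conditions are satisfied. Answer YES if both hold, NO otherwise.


Condition (i): r(k − 1) = 32·3 = 96; λ(v − 1) = 7·12 = 84. Match? NO.
Condition (ii): bk = 90·4 = 360; vr = 13·32 = 416. Match? NO.
Both conditions hold? NO.

NO


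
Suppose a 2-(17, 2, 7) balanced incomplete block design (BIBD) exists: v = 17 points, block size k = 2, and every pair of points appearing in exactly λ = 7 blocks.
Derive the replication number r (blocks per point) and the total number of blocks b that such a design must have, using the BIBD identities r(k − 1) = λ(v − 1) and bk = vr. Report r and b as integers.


Any 2-(v, k, λ) BIBD satisfies two necessary conditions:
  (i)  Each point sits in r blocks, and counting incidences through any fixed point gives r(k − 1) = λ(v − 1), so r = λ(v − 1)/(k − 1).
  (ii) Total incidences bk = vr, so b = vr/k.
Step 1: r = λ(v − 1)/(k − 1) = 7·(17 − 1)/(2 − 1) = 7·16/1 = 112/1 = 112.
Step 2: b = vr/k = 17·112/2 = 1904/2 = 952.
Check integrality: r = 112 ∈ Z ✓, b = 952 ∈ Z ✓.
(These identities are necessary conditions: they determine r and b for any design with these parameters, but do not by themselves prove that one exists.)

r = 112, b = 952.


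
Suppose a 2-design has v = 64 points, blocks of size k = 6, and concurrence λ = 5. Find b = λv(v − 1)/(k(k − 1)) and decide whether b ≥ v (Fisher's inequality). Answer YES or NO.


r = λ(v − 1)/(k − 1) = 5·63/5 = 63.
b = vr/k = 64·63/6 = 672.
Fisher's inequality: b ≥ v ⇔ 672 ≥ 64? YES.

YES


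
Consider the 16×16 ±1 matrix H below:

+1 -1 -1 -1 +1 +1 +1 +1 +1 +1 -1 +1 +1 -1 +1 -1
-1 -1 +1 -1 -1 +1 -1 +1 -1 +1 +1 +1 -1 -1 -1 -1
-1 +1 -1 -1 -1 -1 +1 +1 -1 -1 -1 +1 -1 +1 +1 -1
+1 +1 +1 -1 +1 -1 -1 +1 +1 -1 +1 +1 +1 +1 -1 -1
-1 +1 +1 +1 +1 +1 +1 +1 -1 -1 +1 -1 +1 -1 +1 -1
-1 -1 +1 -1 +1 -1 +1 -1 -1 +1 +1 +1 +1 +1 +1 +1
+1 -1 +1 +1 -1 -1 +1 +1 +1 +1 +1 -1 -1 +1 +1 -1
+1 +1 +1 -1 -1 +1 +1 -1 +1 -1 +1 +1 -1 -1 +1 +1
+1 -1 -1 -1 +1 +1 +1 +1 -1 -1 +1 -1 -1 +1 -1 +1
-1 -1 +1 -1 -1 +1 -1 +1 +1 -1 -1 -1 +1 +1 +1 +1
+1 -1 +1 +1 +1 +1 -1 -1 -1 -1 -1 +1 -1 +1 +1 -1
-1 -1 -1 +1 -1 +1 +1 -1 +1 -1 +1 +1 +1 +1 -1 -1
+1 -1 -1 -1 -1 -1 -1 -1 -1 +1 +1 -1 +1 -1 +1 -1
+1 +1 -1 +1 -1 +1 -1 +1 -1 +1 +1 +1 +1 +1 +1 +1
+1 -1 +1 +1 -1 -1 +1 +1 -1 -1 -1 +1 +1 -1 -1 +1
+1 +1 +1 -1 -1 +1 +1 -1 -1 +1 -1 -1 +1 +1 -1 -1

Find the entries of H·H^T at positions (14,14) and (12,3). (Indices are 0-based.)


Row 3 of H: [1, 1, 1, -1, 1, -1, -1, 1, 1, -1, 1, 1, 1, 1, -1, -1].
Row 12 of H: [1, -1, -1, -1, -1, -1, -1, -1, -1, 1, 1, -1, 1, -1, 1, -1].
Row 14 of H: [1, -1, 1, 1, -1, -1, 1, 1, -1, -1, -1, 1, 1, -1, -1, 1].
(H·H^T)[14][14] = Σ_j H[14][j]·H[14][j] = (1)² + (-1)² + (1)² + (1)² + (-1)² + (-1)² + (1)² + (1)² + (-1)² + (-1)² + (-1)² + (1)² + (1)² + (-1)² + (-1)² + (1)² = 1 + 1 + 1 + 1 + 1 + 1 + 1 + 1 + 1 + 1 + 1 + 1 + 1 + 1 + 1 + 1 = 16.
(H·H^T)[12][3] = Σ_j H[12][j]·H[3][j] = (1)·(1) + (-1)·(1) + (-1)·(1) + (-1)·(-1) + (-1)·(1) + (-1)·(-1) + (-1)·(-1) + (-1)·(1) + (-1)·(1) + (1)·(-1) + (1)·(1) + (-1)·(1) + (1)·(1) + (-1)·(1) + (1)·(-1) + (-1)·(-1) = 1 + -1 + -1 + 1 + -1 + 1 + 1 + -1 + -1 + -1 + 1 + -1 + 1 + -1 + -1 + 1 = -2.
Rows 12 and 3 are not orthogonal (dot product = -2 ≠ 0), so H is not a Hadamard matrix.

(14,14) entry = 16; (12,3) entry = -2.


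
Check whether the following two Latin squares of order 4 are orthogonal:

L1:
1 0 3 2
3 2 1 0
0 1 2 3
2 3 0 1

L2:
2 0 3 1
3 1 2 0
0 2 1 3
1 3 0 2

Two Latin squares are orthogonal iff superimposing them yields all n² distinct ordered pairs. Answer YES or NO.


Form the n² = 16 superimposed pairs (L1[i][j], L2[i][j]), row by row (rows and columns indexed from 0):
row 0: (1,2) (0,0) (3,3) (2,1)
row 1: (3,3) (2,1) (1,2) (0,0)
row 2: (0,0) (1,2) (2,1) (3,3)
row 3: (2,1) (3,3) (0,0) (1,2)
Orthogonality requires all 16 pairs distinct.
But the pair (3,3) repeats: cell (0,2) has L1 = 3, L2 = 3, and cell (1,0) has L1 = 3, L2 = 3.
A repeated pair means some other pair never occurs (only 4 distinct pairs out of 16), so the squares are not orthogonal.
Conclusion: NO.

NO


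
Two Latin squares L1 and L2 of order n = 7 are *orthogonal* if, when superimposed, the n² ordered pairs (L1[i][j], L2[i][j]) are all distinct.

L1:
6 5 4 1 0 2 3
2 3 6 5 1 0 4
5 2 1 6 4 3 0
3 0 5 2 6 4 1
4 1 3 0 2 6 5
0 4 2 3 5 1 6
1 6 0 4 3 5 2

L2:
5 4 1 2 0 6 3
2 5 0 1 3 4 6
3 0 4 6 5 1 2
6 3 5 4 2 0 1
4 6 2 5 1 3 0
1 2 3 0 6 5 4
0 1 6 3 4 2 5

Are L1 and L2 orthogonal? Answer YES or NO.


Form the n² = 49 superimposed pairs (L1[i][j], L2[i][j]), row by row (rows and columns indexed from 0):
row 0: (6,5) (5,4) (4,1) (1,2) (0,0) (2,6) (3,3)
row 1: (2,2) (3,5) (6,0) (5,1) (1,3) (0,4) (4,6)
row 2: (5,3) (2,0) (1,4) (6,6) (4,5) (3,1) (0,2)
row 3: (3,6) (0,3) (5,5) (2,4) (6,2) (4,0) (1,1)
row 4: (4,4) (1,6) (3,2) (0,5) (2,1) (6,3) (5,0)
row 5: (0,1) (4,2) (2,3) (3,0) (5,6) (1,5) (6,4)
row 6: (1,0) (6,1) (0,6) (4,3) (3,4) (5,2) (2,5)
Orthogonality requires all 49 pairs distinct.
Check by first coordinate: for each symbol s of L1, list the L2 entries in the n cells where L1 = s; they must all differ.
  L1 = 0: L2 entries (in reading order) 0, 4, 2, 3, 5, 1, 6 — all 7 distinct ✓
  L1 = 1: L2 entries (in reading order) 2, 3, 4, 1, 6, 5, 0 — all 7 distinct ✓
  L1 = 2: L2 entries (in reading order) 6, 2, 0, 4, 1, 3, 5 — all 7 distinct ✓
  L1 = 3: L2 entries (in reading order) 3, 5, 1, 6, 2, 0, 4 — all 7 distinct ✓
  L1 = 4: L2 entries (in reading order) 1, 6, 5, 0, 4, 2, 3 — all 7 distinct ✓
  L1 = 5: L2 entries (in reading order) 4, 1, 3, 5, 0, 6, 2 — all 7 distinct ✓
  L1 = 6: L2 entries (in reading order) 5, 0, 6, 2, 3, 4, 1 — all 7 distinct ✓
Every symbol of L1 meets every symbol of L2 exactly once, so all 49 pairs are distinct (49 of 49).
Conclusion: YES.

YES


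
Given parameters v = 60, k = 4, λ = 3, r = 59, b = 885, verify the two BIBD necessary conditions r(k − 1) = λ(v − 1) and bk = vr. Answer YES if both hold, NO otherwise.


Condition (i): r(k − 1) = 59·3 = 177; λ(v − 1) = 3·59 = 177. Match? YES.
Condition (ii): bk = 885·4 = 3540; vr = 60·59 = 3540. Match? YES.
Both conditions hold? YES.

YES


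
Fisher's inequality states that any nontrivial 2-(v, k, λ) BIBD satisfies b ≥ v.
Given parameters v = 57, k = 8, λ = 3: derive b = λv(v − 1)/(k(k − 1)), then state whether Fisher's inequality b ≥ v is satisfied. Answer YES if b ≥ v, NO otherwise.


b = λv(v − 1)/(k(k − 1)) = 3·57·56/(8·7) = 9576/56 = 171.
Compare with v = 57: b ≥ v, so Fisher's inequality holds.

YES


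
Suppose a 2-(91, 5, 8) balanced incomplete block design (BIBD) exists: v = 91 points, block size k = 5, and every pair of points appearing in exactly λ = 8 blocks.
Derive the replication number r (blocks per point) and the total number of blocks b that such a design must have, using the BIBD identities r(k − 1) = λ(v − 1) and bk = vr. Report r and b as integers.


Any 2-(v, k, λ) BIBD satisfies two necessary conditions:
  (i)  Each point sits in r blocks, and counting incidences through any fixed point gives r(k − 1) = λ(v − 1), so r = λ(v − 1)/(k − 1).
  (ii) Total incidences bk = vr, so b = vr/k.
Step 1: r = λ(v − 1)/(k − 1) = 8·(91 − 1)/(5 − 1) = 8·90/4 = 720/4 = 180.
Step 2: b = vr/k = 91·180/5 = 16380/5 = 3276.
Check integrality: r = 180 ∈ Z ✓, b = 3276 ∈ Z ✓.
(These identities are necessary conditions: they determine r and b for any design with these parameters, but do not by themselves prove that one exists.)

r = 180, b = 3276.


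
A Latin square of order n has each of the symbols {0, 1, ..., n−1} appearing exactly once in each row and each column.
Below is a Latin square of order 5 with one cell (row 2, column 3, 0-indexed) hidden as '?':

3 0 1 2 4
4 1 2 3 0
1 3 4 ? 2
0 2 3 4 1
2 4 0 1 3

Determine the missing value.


Row 2 contains symbols [1, 2, 3, 4] — missing [0].
Column 3 contains symbols [1, 2, 3, 4] — missing [0].
The missing symbol must appear in both missing sets; intersection = [0].
Therefore the hidden value is 0.

Missing value = 0.


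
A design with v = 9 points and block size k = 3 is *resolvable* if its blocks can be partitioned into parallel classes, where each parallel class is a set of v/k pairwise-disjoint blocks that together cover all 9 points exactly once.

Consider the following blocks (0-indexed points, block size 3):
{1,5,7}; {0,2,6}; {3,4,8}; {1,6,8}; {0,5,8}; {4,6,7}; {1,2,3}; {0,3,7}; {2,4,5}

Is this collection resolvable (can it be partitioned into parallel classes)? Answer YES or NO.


v = 9, block size k = 3, number of blocks = 9.
For resolvability, blocks must partition into parallel classes of size v/k = 3.
Total blocks must therefore be a multiple of 3: 9 = 3·3 + 0 ⇒ divisible ✓.
Greedy packing gives 3 candidate class(es). Each should be a full parallel class (size 3, covers all 9 points).
  Class 1 (3 blocks): {1,5,7}; {0,2,6}; {3,4,8}. Points covered: [0, 1, 2, 3, 4, 5, 6, 7, 8].
  Class 2 (3 blocks): {1,6,8}; {0,3,7}; {2,4,5}. Points covered: [0, 1, 2, 3, 4, 5, 6, 7, 8].
  Class 3 (3 blocks): {0,5,8}; {4,6,7}; {1,2,3}. Points covered: [0, 1, 2, 3, 4, 5, 6, 7, 8].
All classes full (size 3)? YES. All classes cover every point? YES.
Resolvable? YES.

YES


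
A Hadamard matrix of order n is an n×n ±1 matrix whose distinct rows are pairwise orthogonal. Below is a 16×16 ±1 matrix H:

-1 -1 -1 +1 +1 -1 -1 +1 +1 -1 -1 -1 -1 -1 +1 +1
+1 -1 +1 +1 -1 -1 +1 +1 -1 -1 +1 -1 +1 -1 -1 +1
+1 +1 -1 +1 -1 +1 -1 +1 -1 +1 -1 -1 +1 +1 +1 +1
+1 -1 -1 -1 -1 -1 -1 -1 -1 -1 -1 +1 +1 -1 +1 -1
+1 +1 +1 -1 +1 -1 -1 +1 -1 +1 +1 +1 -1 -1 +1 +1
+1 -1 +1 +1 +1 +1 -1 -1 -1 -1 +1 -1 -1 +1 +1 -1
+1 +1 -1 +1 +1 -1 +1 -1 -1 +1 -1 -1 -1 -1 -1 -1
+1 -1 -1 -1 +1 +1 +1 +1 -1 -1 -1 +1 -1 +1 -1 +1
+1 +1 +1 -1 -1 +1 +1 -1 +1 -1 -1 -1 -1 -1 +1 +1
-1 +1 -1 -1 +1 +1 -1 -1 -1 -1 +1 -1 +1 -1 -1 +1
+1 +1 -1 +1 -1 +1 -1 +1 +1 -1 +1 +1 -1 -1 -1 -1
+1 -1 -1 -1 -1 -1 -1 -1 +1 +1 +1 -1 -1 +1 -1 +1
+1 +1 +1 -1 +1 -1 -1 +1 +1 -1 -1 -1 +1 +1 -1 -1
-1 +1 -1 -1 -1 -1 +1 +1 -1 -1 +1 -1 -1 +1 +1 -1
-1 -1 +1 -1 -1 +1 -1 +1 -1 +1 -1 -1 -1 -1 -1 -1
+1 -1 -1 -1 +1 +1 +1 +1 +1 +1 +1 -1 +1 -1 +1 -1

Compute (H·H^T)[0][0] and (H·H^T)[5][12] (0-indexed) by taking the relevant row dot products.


Row 0 of H: [-1, -1, -1, 1, 1, -1, -1, 1, 1, -1, -1, -1, -1, -1, 1, 1].
Row 5 of H: [1, -1, 1, 1, 1, 1, -1, -1, -1, -1, 1, -1, -1, 1, 1, -1].
Row 12 of H: [1, 1, 1, -1, 1, -1, -1, 1, 1, -1, -1, -1, 1, 1, -1, -1].
(H·H^T)[0][0] = Σ_j H[0][j]·H[0][j] = (-1)² + (-1)² + (-1)² + (1)² + (1)² + (-1)² + (-1)² + (1)² + (1)² + (-1)² + (-1)² + (-1)² + (-1)² + (-1)² + (1)² + (1)² = 1 + 1 + 1 + 1 + 1 + 1 + 1 + 1 + 1 + 1 + 1 + 1 + 1 + 1 + 1 + 1 = 16.
(H·H^T)[5][12] = Σ_j H[5][j]·H[12][j] = (1)·(1) + (-1)·(1) + (1)·(1) + (1)·(-1) + (1)·(1) + (1)·(-1) + (-1)·(-1) + (-1)·(1) + (-1)·(1) + (-1)·(-1) + (1)·(-1) + (-1)·(-1) + (-1)·(1) + (1)·(1) + (1)·(-1) + (-1)·(-1) = 1 + -1 + 1 + -1 + 1 + -1 + 1 + -1 + -1 + 1 + -1 + 1 + -1 + 1 + -1 + 1 = 0.
So rows 5 and 12 are orthogonal; the diagonal entry equals n = 16.

(0,0) entry = 16; (5,12) entry = 0.


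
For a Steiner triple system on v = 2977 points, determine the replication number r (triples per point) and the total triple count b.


An STS(v) is a 2-(v, 3, 1) BIBD: block size k = 3, λ = 1.
Replication: r(k − 1) = λ(v − 1) ⇒ r·2 = 2977 − 1 = 2976 ⇒ r = 1488.
Block count: bk = vr ⇒ b·3 = 2977·1488 = 4429776 ⇒ b = 1476592.
(Check via b = v(v − 1)/6 = 2977·2976/6 = 8859552/6 = 1476592.)

r = 1488, b = 1476592.


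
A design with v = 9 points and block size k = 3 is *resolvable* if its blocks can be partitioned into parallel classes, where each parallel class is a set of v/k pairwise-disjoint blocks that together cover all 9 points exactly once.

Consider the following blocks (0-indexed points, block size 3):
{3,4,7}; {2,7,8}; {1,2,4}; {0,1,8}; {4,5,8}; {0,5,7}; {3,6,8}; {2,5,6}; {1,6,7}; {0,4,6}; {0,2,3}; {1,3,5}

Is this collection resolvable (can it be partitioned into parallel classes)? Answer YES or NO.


v = 9, block size k = 3, number of blocks = 12.
For resolvability, blocks must partition into parallel classes of size v/k = 3.
Total blocks must therefore be a multiple of 3: 12 = 3·4 + 0 ⇒ divisible ✓.
Greedy packing gives 4 candidate class(es). Each should be a full parallel class (size 3, covers all 9 points).
  Class 1 (3 blocks): {3,4,7}; {0,1,8}; {2,5,6}. Points covered: [0, 1, 2, 3, 4, 5, 6, 7, 8].
  Class 2 (3 blocks): {2,7,8}; {0,4,6}; {1,3,5}. Points covered: [0, 1, 2, 3, 4, 5, 6, 7, 8].
  Class 3 (3 blocks): {1,2,4}; {0,5,7}; {3,6,8}. Points covered: [0, 1, 2, 3, 4, 5, 6, 7, 8].
  Class 4 (3 blocks): {4,5,8}; {1,6,7}; {0,2,3}. Points covered: [0, 1, 2, 3, 4, 5, 6, 7, 8].
All classes full (size 3)? YES. All classes cover every point? YES.
Resolvable? YES.

YES


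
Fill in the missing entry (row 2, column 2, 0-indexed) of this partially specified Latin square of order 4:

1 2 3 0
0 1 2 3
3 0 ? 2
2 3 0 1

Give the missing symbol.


Row 2 contains symbols [0, 2, 3] — missing [1].
Column 2 contains symbols [0, 2, 3] — missing [1].
The missing symbol must appear in both missing sets; intersection = [1].
Therefore the hidden value is 1.

Missing value = 1.


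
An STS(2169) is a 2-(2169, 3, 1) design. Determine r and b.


An STS(v) is a 2-(v, 3, 1) BIBD: block size k = 3, λ = 1.
Replication: r(k − 1) = λ(v − 1) ⇒ r·2 = 2169 − 1 = 2168 ⇒ r = 1084.
Block count: b = v(v − 1)/6 = 2169·2168/6 = 4702392/6 = 783732.

r = 1084, b = 783732.


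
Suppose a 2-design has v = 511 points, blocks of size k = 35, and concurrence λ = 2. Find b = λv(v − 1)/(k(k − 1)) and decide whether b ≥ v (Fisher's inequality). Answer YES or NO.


b = λv(v − 1)/(k(k − 1)) = 2·511·510/(35·34) = 521220/1190 = 438.
Compare with v = 511: b < v, so Fisher's inequality fails.

NO


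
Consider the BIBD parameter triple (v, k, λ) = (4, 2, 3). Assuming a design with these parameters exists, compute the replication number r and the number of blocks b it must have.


Any 2-(v, k, λ) BIBD satisfies two necessary conditions:
  (i)  Each point sits in r blocks, and counting incidences through any fixed point gives r(k − 1) = λ(v − 1), so r = λ(v − 1)/(k − 1).
  (ii) Total incidences bk = vr, so b = vr/k.
Step 1: r = λ(v − 1)/(k − 1) = 3·(4 − 1)/(2 − 1) = 3·3/1 = 9/1 = 9.
Step 2: b = vr/k = 4·9/2 = 36/2 = 18.
Check integrality: r = 9 ∈ Z ✓, b = 18 ∈ Z ✓.
(These identities are necessary conditions: they determine r and b for any design with these parameters, but do not by themselves prove that one exists.)

r = 9, b = 18.


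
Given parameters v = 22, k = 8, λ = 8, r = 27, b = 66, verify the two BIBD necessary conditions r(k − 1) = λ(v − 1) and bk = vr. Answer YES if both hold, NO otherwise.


Condition (i): r(k − 1) = 27·7 = 189; λ(v − 1) = 8·21 = 168. Match? NO.
Condition (ii): bk = 66·8 = 528; vr = 22·27 = 594. Match? NO.
Both conditions hold? NO.

NO


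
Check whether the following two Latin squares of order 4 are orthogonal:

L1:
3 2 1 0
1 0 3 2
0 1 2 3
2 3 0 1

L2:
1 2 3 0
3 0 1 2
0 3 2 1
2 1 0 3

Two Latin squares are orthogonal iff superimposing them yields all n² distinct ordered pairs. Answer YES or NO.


Form the n² = 16 superimposed pairs (L1[i][j], L2[i][j]), row by row (rows and columns indexed from 0):
row 0: (3,1) (2,2) (1,3) (0,0)
row 1: (1,3) (0,0) (3,1) (2,2)
row 2: (0,0) (1,3) (2,2) (3,1)
row 3: (2,2) (3,1) (0,0) (1,3)
Orthogonality requires all 16 pairs distinct.
But the pair (1,3) repeats: cell (0,2) has L1 = 1, L2 = 3, and cell (1,0) has L1 = 1, L2 = 3.
A repeated pair means some other pair never occurs (only 4 distinct pairs out of 16), so the squares are not orthogonal.
Conclusion: NO.

NO


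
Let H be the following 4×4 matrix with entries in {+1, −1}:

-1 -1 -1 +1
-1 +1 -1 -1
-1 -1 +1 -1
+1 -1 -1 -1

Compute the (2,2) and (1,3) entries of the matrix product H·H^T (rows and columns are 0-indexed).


Row 1 of H: [-1, 1, -1, -1].
Row 2 of H: [-1, -1, 1, -1].
Row 3 of H: [1, -1, -1, -1].
(H·H^T)[2][2] = Σ_j H[2][j]·H[2][j] = (-1)² + (-1)² + (1)² + (-1)² = 1 + 1 + 1 + 1 = 4.
(H·H^T)[1][3] = Σ_j H[1][j]·H[3][j] = (-1)·(1) + (1)·(-1) + (-1)·(-1) + (-1)·(-1) = -1 + -1 + 1 + 1 = 0.
So rows 1 and 3 are orthogonal; the diagonal entry equals n = 4.

(2,2) entry = 4; (1,3) entry = 0.


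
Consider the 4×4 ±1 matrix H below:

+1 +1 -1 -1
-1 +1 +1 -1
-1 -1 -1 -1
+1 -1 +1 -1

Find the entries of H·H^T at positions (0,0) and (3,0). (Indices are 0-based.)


Row 0 of H: [1, 1, -1, -1].
Row 3 of H: [1, -1, 1, -1].
(H·H^T)[0][0] = Σ_j H[0][j]·H[0][j] = (1)² + (1)² + (-1)² + (-1)² = 1 + 1 + 1 + 1 = 4.
(H·H^T)[3][0] = Σ_j H[3][j]·H[0][j] = (1)·(1) + (-1)·(1) + (1)·(-1) + (-1)·(-1) = 1 + -1 + -1 + 1 = 0.
So rows 3 and 0 are orthogonal; the diagonal entry equals n = 4.

(0,0) entry = 4; (3,0) entry = 0.


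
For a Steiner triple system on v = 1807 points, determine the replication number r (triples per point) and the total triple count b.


An STS(v) is a 2-(v, 3, 1) BIBD: block size k = 3, λ = 1.
Replication: r(k − 1) = λ(v − 1) ⇒ r·2 = 1807 − 1 = 1806 ⇒ r = 903.
Block count: bk = vr ⇒ b·3 = 1807·903 = 1631721 ⇒ b = 543907.
(Check via b = v(v − 1)/6 = 1807·1806/6 = 3263442/6 = 543907.)

r = 903, b = 543907.


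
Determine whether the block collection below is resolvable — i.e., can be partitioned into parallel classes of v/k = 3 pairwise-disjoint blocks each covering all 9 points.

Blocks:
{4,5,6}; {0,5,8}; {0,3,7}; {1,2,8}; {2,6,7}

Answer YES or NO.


v = 9, block size k = 3, number of blocks = 5.
For resolvability, blocks must partition into parallel classes of size v/k = 3.
Total blocks must therefore be a multiple of 3: 5 = 3·1 + 2 ⇒ not divisible ✗.
Resolvable? NO.

NO


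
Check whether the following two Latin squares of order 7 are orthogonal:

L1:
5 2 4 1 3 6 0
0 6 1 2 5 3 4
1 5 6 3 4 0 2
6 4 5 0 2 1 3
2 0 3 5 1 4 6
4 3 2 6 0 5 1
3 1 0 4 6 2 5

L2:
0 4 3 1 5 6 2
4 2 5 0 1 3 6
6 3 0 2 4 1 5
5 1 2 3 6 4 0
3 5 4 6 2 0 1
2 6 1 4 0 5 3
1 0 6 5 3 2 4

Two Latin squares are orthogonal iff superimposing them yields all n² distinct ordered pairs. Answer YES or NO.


Form the n² = 49 superimposed pairs (L1[i][j], L2[i][j]), row by row (rows and columns indexed from 0):
row 0: (5,0) (2,4) (4,3) (1,1) (3,5) (6,6) (0,2)
row 1: (0,4) (6,2) (1,5) (2,0) (5,1) (3,3) (4,6)
row 2: (1,6) (5,3) (6,0) (3,2) (4,4) (0,1) (2,5)
row 3: (6,5) (4,1) (5,2) (0,3) (2,6) (1,4) (3,0)
row 4: (2,3) (0,5) (3,4) (5,6) (1,2) (4,0) (6,1)
row 5: (4,2) (3,6) (2,1) (6,4) (0,0) (5,5) (1,3)
row 6: (3,1) (1,0) (0,6) (4,5) (6,3) (2,2) (5,4)
Orthogonality requires all 49 pairs distinct.
Check by first coordinate: for each symbol s of L1, list the L2 entries in the n cells where L1 = s; they must all differ.
  L1 = 0: L2 entries (in reading order) 2, 4, 1, 3, 5, 0, 6 — all 7 distinct ✓
  L1 = 1: L2 entries (in reading order) 1, 5, 6, 4, 2, 3, 0 — all 7 distinct ✓
  L1 = 2: L2 entries (in reading order) 4, 0, 5, 6, 3, 1, 2 — all 7 distinct ✓
  L1 = 3: L2 entries (in reading order) 5, 3, 2, 0, 4, 6, 1 — all 7 distinct ✓
  L1 = 4: L2 entries (in reading order) 3, 6, 4, 1, 0, 2, 5 — all 7 distinct ✓
  L1 = 5: L2 entries (in reading order) 0, 1, 3, 2, 6, 5, 4 — all 7 distinct ✓
  L1 = 6: L2 entries (in reading order) 6, 2, 0, 5, 1, 4, 3 — all 7 distinct ✓
Every symbol of L1 meets every symbol of L2 exactly once, so all 49 pairs are distinct (49 of 49).
Conclusion: YES.

YES


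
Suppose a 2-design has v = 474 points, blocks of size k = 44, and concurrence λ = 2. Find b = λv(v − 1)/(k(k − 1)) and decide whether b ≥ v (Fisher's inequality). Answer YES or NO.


b = λv(v − 1)/(k(k − 1)) = 2·474·473/(44·43) = 448404/1892 = 237.
Compare with v = 474: b < v, so Fisher's inequality fails.

NO


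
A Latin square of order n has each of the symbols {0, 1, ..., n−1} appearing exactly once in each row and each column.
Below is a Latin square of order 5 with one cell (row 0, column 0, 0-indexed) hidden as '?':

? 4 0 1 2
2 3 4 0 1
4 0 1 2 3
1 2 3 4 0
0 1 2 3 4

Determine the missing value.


Row 0 contains symbols [0, 1, 2, 4] — missing [3].
Column 0 contains symbols [0, 1, 2, 4] — missing [3].
The missing symbol must appear in both missing sets; intersection = [3].
Therefore the hidden value is 3.

Missing value = 3.


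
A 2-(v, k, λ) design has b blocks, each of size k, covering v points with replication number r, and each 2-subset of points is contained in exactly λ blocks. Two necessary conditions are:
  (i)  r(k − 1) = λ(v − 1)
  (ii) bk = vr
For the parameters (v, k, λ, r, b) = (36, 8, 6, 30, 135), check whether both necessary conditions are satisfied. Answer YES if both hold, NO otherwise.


Condition (i): r(k − 1) = 30·7 = 210; λ(v − 1) = 6·35 = 210. Match? YES.
Condition (ii): bk = 135·8 = 1080; vr = 36·30 = 1080. Match? YES.
Both conditions hold? YES.

YES


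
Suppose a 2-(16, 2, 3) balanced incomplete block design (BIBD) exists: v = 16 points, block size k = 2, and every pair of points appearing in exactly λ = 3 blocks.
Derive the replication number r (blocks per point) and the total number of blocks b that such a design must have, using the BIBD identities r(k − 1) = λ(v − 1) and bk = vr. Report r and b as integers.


Any 2-(v, k, λ) BIBD satisfies two necessary conditions:
  (i)  Each point sits in r blocks, and counting incidences through any fixed point gives r(k − 1) = λ(v − 1), so r = λ(v − 1)/(k − 1).
  (ii) Total incidences bk = vr, so b = vr/k.
Step 1: r = λ(v − 1)/(k − 1) = 3·(16 − 1)/(2 − 1) = 3·15/1 = 45/1 = 45.
Step 2: b = vr/k = 16·45/2 = 720/2 = 360.
Check integrality: r = 45 ∈ Z ✓, b = 360 ∈ Z ✓.
(These identities are necessary conditions: they determine r and b for any design with these parameters, but do not by themselves prove that one exists.)

r = 45, b = 360.


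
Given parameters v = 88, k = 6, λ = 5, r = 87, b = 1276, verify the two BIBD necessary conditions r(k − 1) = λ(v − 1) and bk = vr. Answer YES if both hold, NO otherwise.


Condition (i): r(k − 1) = 87·5 = 435; λ(v − 1) = 5·87 = 435. Match? YES.
Condition (ii): bk = 1276·6 = 7656; vr = 88·87 = 7656. Match? YES.
Both conditions hold? YES.

YES


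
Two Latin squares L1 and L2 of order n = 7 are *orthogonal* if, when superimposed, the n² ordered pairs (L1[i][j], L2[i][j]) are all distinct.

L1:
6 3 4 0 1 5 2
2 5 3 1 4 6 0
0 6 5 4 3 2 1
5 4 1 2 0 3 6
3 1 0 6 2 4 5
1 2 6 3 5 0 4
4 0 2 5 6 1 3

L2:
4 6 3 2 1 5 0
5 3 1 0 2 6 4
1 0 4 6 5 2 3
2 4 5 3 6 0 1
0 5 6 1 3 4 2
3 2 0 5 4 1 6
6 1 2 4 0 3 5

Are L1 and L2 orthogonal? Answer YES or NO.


Form the n² = 49 superimposed pairs (L1[i][j], L2[i][j]), row by row (rows and columns indexed from 0):
row 0: (6,4) (3,6) (4,3) (0,2) (1,1) (5,5) (2,0)
row 1: (2,5) (5,3) (3,1) (1,0) (4,2) (6,6) (0,4)
row 2: (0,1) (6,0) (5,4) (4,6) (3,5) (2,2) (1,3)
row 3: (5,2) (4,4) (1,5) (2,3) (0,6) (3,0) (6,1)
row 4: (3,0) (1,5) (0,6) (6,1) (2,3) (4,4) (5,2)
row 5: (1,3) (2,2) (6,0) (3,5) (5,4) (0,1) (4,6)
row 6: (4,6) (0,1) (2,2) (5,4) (6,0) (1,3) (3,5)
Orthogonality requires all 49 pairs distinct.
But the pair (3,0) repeats: cell (3,5) has L1 = 3, L2 = 0, and cell (4,0) has L1 = 3, L2 = 0.
A repeated pair means some other pair never occurs (only 28 distinct pairs out of 49), so the squares are not orthogonal.
Conclusion: NO.

NO


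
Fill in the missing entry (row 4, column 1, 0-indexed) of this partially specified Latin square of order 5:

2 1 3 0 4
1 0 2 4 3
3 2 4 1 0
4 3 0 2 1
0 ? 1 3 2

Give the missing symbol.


Row 4 contains symbols [0, 1, 2, 3] — missing [4].
Column 1 contains symbols [0, 1, 2, 3] — missing [4].
The missing symbol must appear in both missing sets; intersection = [4].
Therefore the hidden value is 4.

Missing value = 4.


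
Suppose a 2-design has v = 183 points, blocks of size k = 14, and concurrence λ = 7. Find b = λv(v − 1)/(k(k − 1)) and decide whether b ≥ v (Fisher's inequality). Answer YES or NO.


r = λ(v − 1)/(k − 1) = 7·182/13 = 98.
b = vr/k = 183·98/14 = 1281.
Fisher's inequality: b ≥ v ⇔ 1281 ≥ 183? YES.

YES


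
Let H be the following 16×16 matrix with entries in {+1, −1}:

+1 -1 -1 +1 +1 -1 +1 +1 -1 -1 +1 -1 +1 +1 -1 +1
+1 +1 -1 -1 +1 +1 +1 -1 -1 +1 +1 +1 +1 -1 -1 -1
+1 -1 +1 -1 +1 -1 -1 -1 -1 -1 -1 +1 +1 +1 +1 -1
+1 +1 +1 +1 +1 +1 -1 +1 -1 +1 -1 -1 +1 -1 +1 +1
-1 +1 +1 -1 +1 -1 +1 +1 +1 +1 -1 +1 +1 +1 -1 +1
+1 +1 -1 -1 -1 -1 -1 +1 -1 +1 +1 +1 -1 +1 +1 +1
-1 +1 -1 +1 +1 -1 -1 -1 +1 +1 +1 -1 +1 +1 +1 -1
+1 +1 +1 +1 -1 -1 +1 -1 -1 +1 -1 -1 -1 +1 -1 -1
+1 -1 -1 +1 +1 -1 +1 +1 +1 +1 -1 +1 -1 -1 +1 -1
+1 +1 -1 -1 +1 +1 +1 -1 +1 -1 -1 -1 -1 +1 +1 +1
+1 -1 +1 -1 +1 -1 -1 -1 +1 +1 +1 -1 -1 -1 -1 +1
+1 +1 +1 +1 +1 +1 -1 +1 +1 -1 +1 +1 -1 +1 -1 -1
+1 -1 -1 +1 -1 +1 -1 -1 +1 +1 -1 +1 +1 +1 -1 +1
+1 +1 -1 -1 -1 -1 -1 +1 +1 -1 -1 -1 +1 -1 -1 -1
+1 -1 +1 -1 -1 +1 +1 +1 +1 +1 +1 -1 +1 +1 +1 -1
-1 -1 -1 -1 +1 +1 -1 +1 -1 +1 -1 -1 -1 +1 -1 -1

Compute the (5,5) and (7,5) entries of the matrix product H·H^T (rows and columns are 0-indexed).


Row 5 of H: [1, 1, -1, -1, -1, -1, -1, 1, -1, 1, 1, 1, -1, 1, 1, 1].
Row 7 of H: [1, 1, 1, 1, -1, -1, 1, -1, -1, 1, -1, -1, -1, 1, -1, -1].
(H·H^T)[5][5] = Σ_j H[5][j]·H[5][j] = (1)² + (1)² + (-1)² + (-1)² + (-1)² + (-1)² + (-1)² + (1)² + (-1)² + (1)² + (1)² + (1)² + (-1)² + (1)² + (1)² + (1)² = 1 + 1 + 1 + 1 + 1 + 1 + 1 + 1 + 1 + 1 + 1 + 1 + 1 + 1 + 1 + 1 = 16.
(H·H^T)[7][5] = Σ_j H[7][j]·H[5][j] = (1)·(1) + (1)·(1) + (1)·(-1) + (1)·(-1) + (-1)·(-1) + (-1)·(-1) + (1)·(-1) + (-1)·(1) + (-1)·(-1) + (1)·(1) + (-1)·(1) + (-1)·(1) + (-1)·(-1) + (1)·(1) + (-1)·(1) + (-1)·(1) = 1 + 1 + -1 + -1 + 1 + 1 + -1 + -1 + 1 + 1 + -1 + -1 + 1 + 1 + -1 + -1 = 0.
So rows 7 and 5 are orthogonal; the diagonal entry equals n = 16.

(5,5) entry = 16; (7,5) entry = 0.


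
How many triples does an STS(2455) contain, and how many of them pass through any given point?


An STS(v) is a 2-(v, 3, 1) BIBD: block size k = 3, λ = 1.
Replication: r(k − 1) = λ(v − 1) ⇒ r·2 = 2455 − 1 = 2454 ⇒ r = 1227.
Block count: bk = vr ⇒ b·3 = 2455·1227 = 3012285 ⇒ b = 1004095.

r = 1227, b = 1004095.


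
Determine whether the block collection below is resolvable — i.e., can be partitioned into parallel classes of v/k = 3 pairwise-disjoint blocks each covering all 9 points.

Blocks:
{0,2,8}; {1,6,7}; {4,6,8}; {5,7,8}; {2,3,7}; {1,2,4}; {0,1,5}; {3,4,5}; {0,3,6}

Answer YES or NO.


v = 9, block size k = 3, number of blocks = 9.
For resolvability, blocks must partition into parallel classes of size v/k = 3.
Total blocks must therefore be a multiple of 3: 9 = 3·3 + 0 ⇒ divisible ✓.
Greedy packing gives 3 candidate class(es). Each should be a full parallel class (size 3, covers all 9 points).
  Class 1 (3 blocks): {0,2,8}; {1,6,7}; {3,4,5}. Points covered: [0, 1, 2, 3, 4, 5, 6, 7, 8].
  Class 2 (3 blocks): {4,6,8}; {2,3,7}; {0,1,5}. Points covered: [0, 1, 2, 3, 4, 5, 6, 7, 8].
  Class 3 (3 blocks): {5,7,8}; {1,2,4}; {0,3,6}. Points covered: [0, 1, 2, 3, 4, 5, 6, 7, 8].
All classes full (size 3)? YES. All classes cover every point? YES.
Resolvable? YES.

YES


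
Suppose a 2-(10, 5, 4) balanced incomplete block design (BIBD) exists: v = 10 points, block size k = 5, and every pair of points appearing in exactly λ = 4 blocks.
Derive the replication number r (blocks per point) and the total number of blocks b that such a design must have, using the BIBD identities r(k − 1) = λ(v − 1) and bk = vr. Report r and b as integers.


Any 2-(v, k, λ) BIBD satisfies two necessary conditions:
  (i)  Each point sits in r blocks, and counting incidences through any fixed point gives r(k − 1) = λ(v − 1), so r = λ(v − 1)/(k − 1).
  (ii) Total incidences bk = vr, so b = vr/k.
Step 1: r = λ(v − 1)/(k − 1) = 4·(10 − 1)/(5 − 1) = 4·9/4 = 36/4 = 9.
Step 2: b = vr/k = 10·9/5 = 90/5 = 18.
Check integrality: r = 9 ∈ Z ✓, b = 18 ∈ Z ✓.
(These identities are necessary conditions: they determine r and b for any design with these parameters, but do not by themselves prove that one exists.)

r = 9, b = 18.


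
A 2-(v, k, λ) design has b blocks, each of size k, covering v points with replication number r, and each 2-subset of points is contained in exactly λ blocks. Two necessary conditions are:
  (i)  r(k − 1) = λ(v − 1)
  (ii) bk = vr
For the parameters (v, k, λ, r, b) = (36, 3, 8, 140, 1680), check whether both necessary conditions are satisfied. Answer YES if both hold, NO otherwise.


Condition (i): r(k − 1) = 140·2 = 280; λ(v − 1) = 8·35 = 280. Match? YES.
Condition (ii): bk = 1680·3 = 5040; vr = 36·140 = 5040. Match? YES.
Both conditions hold? YES.

YES


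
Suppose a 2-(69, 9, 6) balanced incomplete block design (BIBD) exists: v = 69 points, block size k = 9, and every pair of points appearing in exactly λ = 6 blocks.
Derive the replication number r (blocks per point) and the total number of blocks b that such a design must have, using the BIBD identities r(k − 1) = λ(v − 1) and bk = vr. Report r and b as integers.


Any 2-(v, k, λ) BIBD satisfies two necessary conditions:
  (i)  Each point sits in r blocks, and counting incidences through any fixed point gives r(k − 1) = λ(v − 1), so r = λ(v − 1)/(k − 1).
  (ii) Total incidences bk = vr, so b = vr/k.
Step 1: r = λ(v − 1)/(k − 1) = 6·(69 − 1)/(9 − 1) = 6·68/8 = 408/8 = 51.
Step 2: b = vr/k = 69·51/9 = 3519/9 = 391.
Check integrality: r = 51 ∈ Z ✓, b = 391 ∈ Z ✓.
(These identities are necessary conditions: they determine r and b for any design with these parameters, but do not by themselves prove that one exists.)

r = 51, b = 391.


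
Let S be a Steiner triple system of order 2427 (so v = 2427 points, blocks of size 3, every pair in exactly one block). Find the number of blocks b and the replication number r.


An STS(v) is a 2-(v, 3, 1) BIBD: block size k = 3, λ = 1.
Replication: r(k − 1) = λ(v − 1) ⇒ r·2 = 2427 − 1 = 2426 ⇒ r = 1213.
Block count: bk = vr ⇒ b·3 = 2427·1213 = 2943951 ⇒ b = 981317.
(Check via b = v(v − 1)/6 = 2427·2426/6 = 5887902/6 = 981317.)

r = 1213, b = 981317.


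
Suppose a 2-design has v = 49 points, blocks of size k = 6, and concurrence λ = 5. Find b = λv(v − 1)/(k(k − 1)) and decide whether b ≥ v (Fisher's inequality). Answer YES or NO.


b = λv(v − 1)/(k(k − 1)) = 5·49·48/(6·5) = 11760/30 = 392.
Compare with v = 49: b ≥ v, so Fisher's inequality holds.

YES


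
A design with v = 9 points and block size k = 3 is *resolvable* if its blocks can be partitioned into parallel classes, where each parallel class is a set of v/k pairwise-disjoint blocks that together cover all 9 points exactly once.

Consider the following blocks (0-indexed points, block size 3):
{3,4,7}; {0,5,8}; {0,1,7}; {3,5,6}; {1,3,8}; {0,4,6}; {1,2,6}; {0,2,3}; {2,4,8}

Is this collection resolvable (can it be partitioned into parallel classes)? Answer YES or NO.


v = 9, block size k = 3, number of blocks = 9.
For resolvability, blocks must partition into parallel classes of size v/k = 3.
Total blocks must therefore be a multiple of 3: 9 = 3·3 + 0 ⇒ divisible ✓.
Consider block {1,3,8}. The only other block(s) in the collection disjoint from it are {0,4,6} — just 1 block(s). Any parallel class containing {1,3,8} would need 2 other blocks each disjoint from it, so no parallel class of size 3 can contain {1,3,8}.
Since every block must belong to some parallel class in a resolution, the collection cannot be partitioned into parallel classes.
Resolvable? NO.

NO


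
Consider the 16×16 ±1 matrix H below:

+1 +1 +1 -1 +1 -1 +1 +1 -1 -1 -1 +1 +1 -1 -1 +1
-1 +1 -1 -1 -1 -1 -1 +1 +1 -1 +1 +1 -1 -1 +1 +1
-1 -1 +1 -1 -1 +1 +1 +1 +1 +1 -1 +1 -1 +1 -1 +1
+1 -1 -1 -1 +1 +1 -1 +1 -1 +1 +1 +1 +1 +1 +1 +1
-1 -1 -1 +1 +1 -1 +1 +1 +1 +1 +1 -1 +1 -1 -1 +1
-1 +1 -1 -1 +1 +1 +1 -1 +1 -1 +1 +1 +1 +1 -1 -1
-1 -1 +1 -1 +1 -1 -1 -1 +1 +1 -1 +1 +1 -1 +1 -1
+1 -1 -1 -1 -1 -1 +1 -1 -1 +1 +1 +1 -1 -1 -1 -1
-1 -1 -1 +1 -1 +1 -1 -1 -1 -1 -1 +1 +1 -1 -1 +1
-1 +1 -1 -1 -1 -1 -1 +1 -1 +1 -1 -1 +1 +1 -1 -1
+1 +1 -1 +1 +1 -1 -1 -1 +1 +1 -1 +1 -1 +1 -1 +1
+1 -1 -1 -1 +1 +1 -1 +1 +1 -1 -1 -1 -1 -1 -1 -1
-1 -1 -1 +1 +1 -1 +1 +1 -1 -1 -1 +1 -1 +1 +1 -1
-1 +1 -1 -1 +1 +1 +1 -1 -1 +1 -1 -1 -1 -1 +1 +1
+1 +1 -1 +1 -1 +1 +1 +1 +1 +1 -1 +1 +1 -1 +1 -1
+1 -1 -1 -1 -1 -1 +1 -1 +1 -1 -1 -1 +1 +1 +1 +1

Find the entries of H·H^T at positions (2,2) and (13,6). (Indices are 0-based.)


Row 2 of H: [-1, -1, 1, -1, -1, 1, 1, 1, 1, 1, -1, 1, -1, 1, -1, 1].
Row 6 of H: [-1, -1, 1, -1, 1, -1, -1, -1, 1, 1, -1, 1, 1, -1, 1, -1].
Row 13 of H: [-1, 1, -1, -1, 1, 1, 1, -1, -1, 1, -1, -1, -1, -1, 1, 1].
(H·H^T)[2][2] = Σ_j H[2][j]·H[2][j] = (-1)² + (-1)² + (1)² + (-1)² + (-1)² + (1)² + (1)² + (1)² + (1)² + (1)² + (-1)² + (1)² + (-1)² + (1)² + (-1)² + (1)² = 1 + 1 + 1 + 1 + 1 + 1 + 1 + 1 + 1 + 1 + 1 + 1 + 1 + 1 + 1 + 1 = 16.
(H·H^T)[13][6] = Σ_j H[13][j]·H[6][j] = (-1)·(-1) + (1)·(-1) + (-1)·(1) + (-1)·(-1) + (1)·(1) + (1)·(-1) + (1)·(-1) + (-1)·(-1) + (-1)·(1) + (1)·(1) + (-1)·(-1) + (-1)·(1) + (-1)·(1) + (-1)·(-1) + (1)·(1) + (1)·(-1) = 1 + -1 + -1 + 1 + 1 + -1 + -1 + 1 + -1 + 1 + 1 + -1 + -1 + 1 + 1 + -1 = 0.
So rows 13 and 6 are orthogonal; the diagonal entry equals n = 16.

(2,2) entry = 16; (13,6) entry = 0.
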